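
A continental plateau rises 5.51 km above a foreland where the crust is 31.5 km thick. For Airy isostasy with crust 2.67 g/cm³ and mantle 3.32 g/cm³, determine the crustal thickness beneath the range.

59.6 km

Root depth r = h ρ_c / (ρ_m − ρ_c) = 5.51 km × 2.67 / 0.65 = 22.63 km.
Total thickness = T + h + r = 31.5 km + 5.51 km + 22.63 km = 59.6 km.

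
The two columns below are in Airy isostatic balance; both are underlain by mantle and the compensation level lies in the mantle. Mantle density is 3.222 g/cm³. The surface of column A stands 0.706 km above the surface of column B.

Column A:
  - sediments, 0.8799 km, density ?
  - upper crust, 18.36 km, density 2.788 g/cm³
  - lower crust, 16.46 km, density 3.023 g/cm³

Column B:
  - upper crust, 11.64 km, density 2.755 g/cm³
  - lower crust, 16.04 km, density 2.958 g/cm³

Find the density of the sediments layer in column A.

Take the compensation level at the base of the deeper column (depth z_c below the surface of column A) and equate Σ ρ_i t_i down to z_c; mantle fills any gap and the z_c terms cancel.
Column A: 0.8799×ρ + 18.36×2.788 + 16.46×3.023 + (z_c − 35.6999)×3.222
Column B: 0.706×0 + 11.64×2.755 + 16.04×2.958 + (z_c − 0.706 − 27.68)×3.222
The z_c×3.222 term appears on both sides and cancels. Collect the known terms of each column as K = Σ(ρt)_known − 3.222 × (depth of known layers): K_A = 100.94626 − 3.222×35.6999 = −14.0788178; K_B = 79.51452 − 3.222×(0.706 + 27.68) = −11.945172.
Balance: K_A + 0.8799×ρ = K_B, so ρ = (K_B − K_A)/0.8799 = 2.13365/0.8799 = 2.42 g/cm³.

2.42 g/cm³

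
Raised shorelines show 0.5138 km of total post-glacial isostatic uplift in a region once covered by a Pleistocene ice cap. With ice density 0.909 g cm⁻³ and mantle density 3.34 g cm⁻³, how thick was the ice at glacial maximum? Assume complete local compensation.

u = t ρ_ice/ρ_m → t = u ρ_m/ρ_ice = 0.5138 km × 3.34/0.909 = 1.89 km.

1.89 km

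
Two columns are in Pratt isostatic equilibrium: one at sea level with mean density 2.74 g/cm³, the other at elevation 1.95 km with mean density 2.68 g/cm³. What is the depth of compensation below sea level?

87.1 km

ρ_ref D = ρ (D + h) → D (ρ_ref − ρ) = ρ h.
D = ρ h/(ρ_ref − ρ) = 2.68 × 1.95 km/(2.74 − 2.68) = 87.1 km.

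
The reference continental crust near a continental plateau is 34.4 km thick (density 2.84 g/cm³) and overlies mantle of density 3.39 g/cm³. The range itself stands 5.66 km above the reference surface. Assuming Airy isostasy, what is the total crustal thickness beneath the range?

Root depth r = h ρ_c / (ρ_m − ρ_c) = 5.66 km × 2.84 / 0.55 = 29.23 km.
Total thickness = T + h + r = 34.4 km + 5.66 km + 29.23 km = 69.3 km.

69.3 km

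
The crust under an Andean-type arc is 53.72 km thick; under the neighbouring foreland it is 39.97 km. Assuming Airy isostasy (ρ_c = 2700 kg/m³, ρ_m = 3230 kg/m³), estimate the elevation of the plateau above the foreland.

2.26 km

Excess crust Δ = 53.72 km − 39.97 km = 13.75 km, split between elevation h and root r with h + r = Δ.
Airy balance ρ_c h = (ρ_m − ρ_c) r gives r = h ρ_c/(ρ_m − ρ_c), so h (1 + ρ_c/(ρ_m − ρ_c)) = Δ, i.e. h = Δ (ρ_m − ρ_c)/ρ_m.
h = 13.75 km × 530/3230 = 2.26 km.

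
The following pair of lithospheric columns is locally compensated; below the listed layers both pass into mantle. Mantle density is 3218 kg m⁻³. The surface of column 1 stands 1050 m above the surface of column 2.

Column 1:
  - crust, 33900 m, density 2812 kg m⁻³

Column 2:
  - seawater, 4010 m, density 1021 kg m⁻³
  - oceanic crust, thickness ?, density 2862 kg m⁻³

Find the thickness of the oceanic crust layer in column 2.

Take the compensation level at the base of the deeper column (depth z_c below the surface of column 1) and equate Σ ρ_i t_i down to z_c; mantle fills any gap and the z_c terms cancel.
Column 1: 33900×2812 + (z_c − 33900)×3218
Column 2: 1050×0 + 4010×1021 + x×2862 + (z_c − 1050 − 4010 − x)×3218
The z_c×3218 term appears on both sides and cancels. Collect the known terms of each column as K = Σ(ρt)_known − 3218 × (depth of known layers): K_1 = 95326800 − 3218×33900 = −13763400; K_2 = 4094210 − 3218×(1050 + 4010) = −12188870.
Balance: K_1 = K_2 − x×(3218 − 2862), so x = (K_2 − K_1)/(3218 − 2862) = 1574530/356 = 4420 m.

4420 m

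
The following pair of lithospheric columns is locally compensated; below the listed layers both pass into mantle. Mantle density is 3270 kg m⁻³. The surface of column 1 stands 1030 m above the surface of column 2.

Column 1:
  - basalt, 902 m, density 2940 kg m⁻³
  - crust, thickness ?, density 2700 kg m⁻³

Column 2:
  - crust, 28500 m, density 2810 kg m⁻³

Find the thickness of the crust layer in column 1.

28400 m

Take the compensation level at the base of the deeper column (depth z_c below the surface of column 1) and equate Σ ρ_i t_i down to z_c; mantle fills any gap and the z_c terms cancel.
Column 1: 902×2940 + x×2700 + (z_c − 902 − x)×3270
Column 2: 1030×0 + 28500×2810 + (z_c − 1030 − 28500)×3270
The z_c×3270 term appears on both sides and cancels. Collect the known terms of each column as K = Σ(ρt)_known − 3270 × (depth of known layers): K_1 = 2651880 − 3270×902 = −297660; K_2 = 80085000 − 3270×(1030 + 28500) = −16478100.
Balance: K_1 − x×(3270 − 2700) = K_2, so x = (K_1 − K_2)/(3270 − 2700) = 16180400/570 = 28400 m.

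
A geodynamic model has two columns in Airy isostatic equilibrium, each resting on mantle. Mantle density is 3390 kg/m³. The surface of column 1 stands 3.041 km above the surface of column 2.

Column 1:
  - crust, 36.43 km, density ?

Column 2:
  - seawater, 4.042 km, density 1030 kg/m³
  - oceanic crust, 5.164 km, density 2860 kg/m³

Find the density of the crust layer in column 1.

Take the compensation level at the base of the deeper column (depth z_c below the surface of column 1) and equate Σ ρ_i t_i down to z_c; mantle fills any gap and the z_c terms cancel.
Column 1: 36.43×ρ + (z_c − 36.43)×3390
Column 2: 3.041×0 + 4.042×1030 + 5.164×2860 + (z_c − 3.041 − 9.206)×3390
The z_c×3390 term appears on both sides and cancels. Collect the known terms of each column as K = Σ(ρt)_known − 3390 × (depth of known layers): K_1 = 0 − 3390×36.43 = −123497.7; K_2 = 18932.3 − 3390×(3.041 + 9.206) = −22585.03.
Balance: K_1 + 36.43×ρ = K_2, so ρ = (K_2 − K_1)/36.43 = 100913/36.43 = 2770 kg/m³.

2770 kg/m³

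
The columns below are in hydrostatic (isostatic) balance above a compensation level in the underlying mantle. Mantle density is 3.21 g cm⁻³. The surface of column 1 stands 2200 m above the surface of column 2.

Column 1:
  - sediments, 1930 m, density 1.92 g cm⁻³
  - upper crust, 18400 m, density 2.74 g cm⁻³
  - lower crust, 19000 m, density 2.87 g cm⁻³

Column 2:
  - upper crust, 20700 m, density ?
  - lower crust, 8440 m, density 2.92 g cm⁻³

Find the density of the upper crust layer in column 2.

2.82 g cm⁻³

Take the compensation level at the base of the deeper column (depth z_c below the surface of column 1) and equate Σ ρ_i t_i down to z_c; mantle fills any gap and the z_c terms cancel.
Column 1: 1930×1.92 + 18400×2.74 + 19000×2.87 + (z_c − 39330)×3.21
Column 2: 2200×0 + 20700×ρ + 8440×2.92 + (z_c − 2200 − 29140)×3.21
The z_c×3.21 term appears on both sides and cancels. Collect the known terms of each column as K = Σ(ρt)_known − 3.21 × (depth of known layers): K_1 = 108651.6 − 3.21×39330 = −17597.7; K_2 = 24644.8 − 3.21×(2200 + 29140) = −75956.6.
Balance: K_1 = K_2 + 20700×ρ, so ρ = (K_1 − K_2)/20700 = 58358.9/20700 = 2.82 g cm⁻³.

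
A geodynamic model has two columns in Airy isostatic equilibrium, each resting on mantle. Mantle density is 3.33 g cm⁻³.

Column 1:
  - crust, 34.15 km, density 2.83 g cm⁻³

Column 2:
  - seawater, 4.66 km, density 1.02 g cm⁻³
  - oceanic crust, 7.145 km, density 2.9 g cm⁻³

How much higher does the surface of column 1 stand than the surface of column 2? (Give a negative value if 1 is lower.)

For any compensation level in the mantle, the mantle terms cancel and isostasy reduces to e = (Σt_1 − Σt_2) − (Σ(ρt)_1 − Σ(ρt)_2) / ρ_m.
Σt_1 = 34.15 km; Σt_2 = 11.805 km; Σ(ρt)_1 = 96.6445; Σ(ρt)_2 = 25.4737 (in km·g cm⁻³).
e = (34.15 − 11.805) − (96.6445 − 25.4737) / 3.33 = 0.972 km.

0.972 km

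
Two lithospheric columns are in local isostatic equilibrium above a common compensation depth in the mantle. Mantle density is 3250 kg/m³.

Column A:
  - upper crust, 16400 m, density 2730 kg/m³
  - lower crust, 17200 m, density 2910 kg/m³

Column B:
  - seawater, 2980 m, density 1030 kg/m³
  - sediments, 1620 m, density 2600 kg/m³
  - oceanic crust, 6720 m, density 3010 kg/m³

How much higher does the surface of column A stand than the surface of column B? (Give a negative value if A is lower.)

For any compensation level in the mantle, the mantle terms cancel and isostasy reduces to e = (Σt_A − Σt_B) − (Σ(ρt)_A − Σ(ρt)_B) / ρ_m.
Σt_A = 33600 m; Σt_B = 11320 m; Σ(ρt)_A = 94824000; Σ(ρt)_B = 27508600 (in m·kg/m³).
e = (33600 − 11320) − (94824000 − 27508600) / 3250 = 1570 m.

1570 m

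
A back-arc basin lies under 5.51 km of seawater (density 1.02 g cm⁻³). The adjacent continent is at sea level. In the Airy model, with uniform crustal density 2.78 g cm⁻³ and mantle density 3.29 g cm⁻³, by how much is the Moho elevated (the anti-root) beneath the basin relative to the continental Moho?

19 km

Equating mass per unit area of the two columns: replacing crust with seawater at the top is compensated by replacing crust with mantle at the base: d (ρ_c − ρ_w) = a (ρ_m − ρ_c).
a = d (ρ_c − ρ_w)/(ρ_m − ρ_c) = 5.51 km × 1.76/0.51 = 19 km.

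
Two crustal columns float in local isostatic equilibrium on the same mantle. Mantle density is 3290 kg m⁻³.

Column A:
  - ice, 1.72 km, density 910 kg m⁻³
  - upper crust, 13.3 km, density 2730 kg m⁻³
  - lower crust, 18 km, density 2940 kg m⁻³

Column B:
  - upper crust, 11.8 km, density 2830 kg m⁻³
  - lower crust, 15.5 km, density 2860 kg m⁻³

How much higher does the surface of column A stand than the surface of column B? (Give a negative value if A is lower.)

For any compensation level in the mantle, the mantle terms cancel and isostasy reduces to e = (Σt_A − Σt_B) − (Σ(ρt)_A − Σ(ρt)_B) / ρ_m.
Σt_A = 33.02 km; Σt_B = 27.3 km; Σ(ρt)_A = 90794.2; Σ(ρt)_B = 77724 (in km·kg m⁻³).
e = (33.02 − 27.3) − (90794.2 − 77724) / 3290 = 1.75 km.

1.75 km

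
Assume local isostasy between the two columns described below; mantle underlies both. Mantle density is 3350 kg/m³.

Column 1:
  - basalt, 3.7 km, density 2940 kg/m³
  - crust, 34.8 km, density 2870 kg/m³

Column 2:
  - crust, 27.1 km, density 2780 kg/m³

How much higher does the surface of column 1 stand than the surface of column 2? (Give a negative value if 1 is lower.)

0.828 km

For any compensation level in the mantle, the mantle terms cancel and isostasy reduces to e = (Σt_1 − Σt_2) − (Σ(ρt)_1 − Σ(ρt)_2) / ρ_m.
Σt_1 = 38.5 km; Σt_2 = 27.1 km; Σ(ρt)_1 = 110754; Σ(ρt)_2 = 75338 (in km·kg/m³).
e = (38.5 − 27.1) − (110754 − 75338) / 3350 = 0.828 km.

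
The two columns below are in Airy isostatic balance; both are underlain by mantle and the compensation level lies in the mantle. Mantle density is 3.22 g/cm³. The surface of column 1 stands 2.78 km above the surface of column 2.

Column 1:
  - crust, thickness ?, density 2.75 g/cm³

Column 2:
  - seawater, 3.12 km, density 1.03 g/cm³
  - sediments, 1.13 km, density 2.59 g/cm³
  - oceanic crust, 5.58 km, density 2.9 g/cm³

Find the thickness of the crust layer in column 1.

38.9 km

Take the compensation level at the base of the deeper column (depth z_c below the surface of column 1) and equate Σ ρ_i t_i down to z_c; mantle fills any gap and the z_c terms cancel.
Column 1: x×2.75 + (z_c − 0 − x)×3.22
Column 2: 2.78×0 + 3.12×1.03 + 1.13×2.59 + 5.58×2.9 + (z_c − 2.78 − 9.83)×3.22
The z_c×3.22 term appears on both sides and cancels. Collect the known terms of each column as K = Σ(ρt)_known − 3.22 × (depth of known layers): K_1 = 0 − 3.22×0 = 0; K_2 = 22.3223 − 3.22×(2.78 + 9.83) = −18.2819.
Balance: K_1 − x×(3.22 − 2.75) = K_2, so x = (K_1 − K_2)/(3.22 − 2.75) = 18.2819/0.47 = 38.9 km.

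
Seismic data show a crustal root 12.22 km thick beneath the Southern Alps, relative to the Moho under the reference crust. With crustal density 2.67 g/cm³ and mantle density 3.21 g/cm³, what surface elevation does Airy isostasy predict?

Equating mass per unit area of the two columns: ρ_c h = (ρ_m − ρ_c) r.
h = r (ρ_m − ρ_c) / ρ_c = 12.22 km × (3.21 − 2.67) / 2.67 = 2.47 km.

2.47 km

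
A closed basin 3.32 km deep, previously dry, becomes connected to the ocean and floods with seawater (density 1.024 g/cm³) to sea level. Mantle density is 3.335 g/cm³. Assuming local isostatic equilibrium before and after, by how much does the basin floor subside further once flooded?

After flooding the water column is d + s deep. Its weight must equal the weight of mantle displaced by the extra subsidence s: (d + s) ρ_w = s ρ_m.
s = d ρ_w / (ρ_m − ρ_w) = 3.32 km × 1.024/(3.335 − 1.024) = 1.47 km.

1.47 km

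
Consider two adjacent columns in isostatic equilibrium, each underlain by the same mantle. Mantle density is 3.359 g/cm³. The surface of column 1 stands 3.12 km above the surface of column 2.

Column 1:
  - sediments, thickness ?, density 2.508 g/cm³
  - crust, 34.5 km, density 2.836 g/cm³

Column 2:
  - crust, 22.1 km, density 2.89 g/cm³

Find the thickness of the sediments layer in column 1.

Take the compensation level at the base of the deeper column (depth z_c below the surface of column 1) and equate Σ ρ_i t_i down to z_c; mantle fills any gap and the z_c terms cancel.
Column 1: x×2.508 + 34.5×2.836 + (z_c − 34.5 − x)×3.359
Column 2: 3.12×0 + 22.1×2.89 + (z_c − 3.12 − 22.1)×3.359
The z_c×3.359 term appears on both sides and cancels. Collect the known terms of each column as K = Σ(ρt)_known − 3.359 × (depth of known layers): K_1 = 97.842 − 3.359×34.5 = −18.0435; K_2 = 63.869 − 3.359×(3.12 + 22.1) = −20.84498.
Balance: K_1 − x×(3.359 − 2.508) = K_2, so x = (K_1 − K_2)/(3.359 − 2.508) = 2.80148/0.851 = 3.29 km.

3.29 km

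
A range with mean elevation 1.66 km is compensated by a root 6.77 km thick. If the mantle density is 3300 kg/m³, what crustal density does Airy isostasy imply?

ρ_c h = (ρ_m − ρ_c) r → ρ_c (h + r) = ρ_m r → ρ_c = ρ_m r / (h + r).
ρ_c = 3300 × 6.77 km / (1.66 km + 6.77 km) = 2650 kg/m³.

2650 kg/m³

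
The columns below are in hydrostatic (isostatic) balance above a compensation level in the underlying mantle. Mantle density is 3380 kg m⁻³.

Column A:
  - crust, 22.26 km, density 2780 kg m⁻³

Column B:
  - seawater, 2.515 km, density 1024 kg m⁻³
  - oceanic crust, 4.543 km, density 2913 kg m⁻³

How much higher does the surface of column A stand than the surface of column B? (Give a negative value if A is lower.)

For any compensation level in the mantle, the mantle terms cancel and isostasy reduces to e = (Σt_A − Σt_B) − (Σ(ρt)_A − Σ(ρt)_B) / ρ_m.
Σt_A = 22.26 km; Σt_B = 7.058 km; Σ(ρt)_A = 61882.8; Σ(ρt)_B = 15809.119 (in km·kg m⁻³).
e = (22.26 − 7.058) − (61882.8 − 15809.119) / 3380 = 1.57 km.

1.57 km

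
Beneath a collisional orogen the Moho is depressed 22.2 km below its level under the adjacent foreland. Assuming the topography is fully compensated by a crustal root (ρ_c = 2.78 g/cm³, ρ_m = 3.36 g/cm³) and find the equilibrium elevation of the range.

For local isostatic compensation: ρ_c h = (ρ_m − ρ_c) r.
h = r (ρ_m − ρ_c) / ρ_c = 22.2 km × (3.36 − 2.78) / 2.78 = 4.63 km.

4.63 km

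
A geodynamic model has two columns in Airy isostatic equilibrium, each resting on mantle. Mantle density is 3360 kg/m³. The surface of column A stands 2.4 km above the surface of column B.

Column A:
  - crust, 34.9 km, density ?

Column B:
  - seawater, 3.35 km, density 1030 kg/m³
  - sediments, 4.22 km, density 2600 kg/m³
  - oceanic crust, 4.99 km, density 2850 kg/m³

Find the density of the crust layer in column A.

Take the compensation level at the base of the deeper column (depth z_c below the surface of column A) and equate Σ ρ_i t_i down to z_c; mantle fills any gap and the z_c terms cancel.
Column A: 34.9×ρ + (z_c − 34.9)×3360
Column B: 2.4×0 + 3.35×1030 + 4.22×2600 + 4.99×2850 + (z_c − 2.4 − 12.56)×3360
The z_c×3360 term appears on both sides and cancels. Collect the known terms of each column as K = Σ(ρt)_known − 3360 × (depth of known layers): K_A = 0 − 3360×34.9 = −117264; K_B = 28644 − 3360×(2.4 + 12.56) = −21621.6.
Balance: K_A + 34.9×ρ = K_B, so ρ = (K_B − K_A)/34.9 = 95642.4/34.9 = 2740 kg/m³.

2740 kg/m³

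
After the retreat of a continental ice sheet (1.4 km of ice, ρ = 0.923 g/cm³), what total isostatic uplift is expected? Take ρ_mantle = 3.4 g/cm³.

Removing the load lets mantle flow back in; uplift u satisfies ρ_ice t = ρ_m u.
u = t ρ_ice/ρ_m = 1.4 km × 0.923/3.4 = 0.38 km.

0.38 km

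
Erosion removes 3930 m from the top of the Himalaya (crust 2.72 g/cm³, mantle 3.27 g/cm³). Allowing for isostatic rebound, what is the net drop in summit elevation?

Rebound u = e ρ_c/ρ_m = 3930 m × 2.72/3.27 = 3269 m.
Net surface drop = e − u = 3930 m − 3269 m = e (ρ_m − ρ_c)/ρ_m = 661 m.

661 m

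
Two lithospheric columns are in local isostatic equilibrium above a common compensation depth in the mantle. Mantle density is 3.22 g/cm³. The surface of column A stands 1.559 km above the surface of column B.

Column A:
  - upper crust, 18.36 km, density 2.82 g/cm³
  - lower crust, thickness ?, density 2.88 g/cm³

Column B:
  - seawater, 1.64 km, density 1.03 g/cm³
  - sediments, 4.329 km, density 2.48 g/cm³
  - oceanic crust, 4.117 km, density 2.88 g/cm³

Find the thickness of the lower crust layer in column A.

17.3 km

Take the compensation level at the base of the deeper column (depth z_c below the surface of column A) and equate Σ ρ_i t_i down to z_c; mantle fills any gap and the z_c terms cancel.
Column A: 18.36×2.82 + x×2.88 + (z_c − 18.36 − x)×3.22
Column B: 1.559×0 + 1.64×1.03 + 4.329×2.48 + 4.117×2.88 + (z_c − 1.559 − 10.086)×3.22
The z_c×3.22 term appears on both sides and cancels. Collect the known terms of each column as K = Σ(ρt)_known − 3.22 × (depth of known layers): K_A = 51.7752 − 3.22×18.36 = −7.344; K_B = 24.28208 − 3.22×(1.559 + 10.086) = −13.21482.
Balance: K_A − x×(3.22 − 2.88) = K_B, so x = (K_A − K_B)/(3.22 − 2.88) = 5.87082/0.34 = 17.3 km.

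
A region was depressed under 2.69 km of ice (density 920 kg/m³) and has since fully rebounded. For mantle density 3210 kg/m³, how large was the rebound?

Removing the load lets mantle flow back in; uplift u satisfies ρ_ice t = ρ_m u.
u = t ρ_ice/ρ_m = 2.69 km × 920/3210 = 0.771 km.

0.771 km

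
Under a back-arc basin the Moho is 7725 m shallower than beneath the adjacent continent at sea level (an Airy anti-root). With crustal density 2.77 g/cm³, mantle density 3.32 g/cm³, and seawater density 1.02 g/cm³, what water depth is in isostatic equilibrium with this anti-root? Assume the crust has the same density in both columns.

2430 m

Replacing a thickness d of crust by seawater at the top must be balanced by replacing crust with mantle at the base: d (ρ_c − ρ_w) = a (ρ_m − ρ_c).
d = a (ρ_m − ρ_c)/(ρ_c − ρ_w) = 7725 m × 0.55/1.75 = 2430 m.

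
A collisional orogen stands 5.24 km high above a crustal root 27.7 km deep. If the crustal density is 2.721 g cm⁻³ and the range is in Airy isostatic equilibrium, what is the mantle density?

3.24 g cm⁻³

Airy balance: ρ_c h = (ρ_m − ρ_c) r → ρ_m = ρ_c (1 + h/r).
ρ_m = 2.721 × (1 + 5.24 km/27.7 km) = 3.24 g cm⁻³.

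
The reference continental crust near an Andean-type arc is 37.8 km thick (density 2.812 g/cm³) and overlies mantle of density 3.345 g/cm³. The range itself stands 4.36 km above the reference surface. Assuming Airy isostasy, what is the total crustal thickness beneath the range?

65.2 km

Root depth r = h ρ_c / (ρ_m − ρ_c) = 4.36 km × 2.812 / 0.533 = 23 km.
Total thickness = T + h + r = 37.8 km + 4.36 km + 23 km = 65.2 km.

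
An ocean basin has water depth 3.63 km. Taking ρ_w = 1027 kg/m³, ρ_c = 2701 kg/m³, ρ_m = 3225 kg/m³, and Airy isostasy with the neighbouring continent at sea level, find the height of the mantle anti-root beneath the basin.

Balancing pressure at the compensation depth: replacing crust with seawater at the top is compensated by replacing crust with mantle at the base: d (ρ_c − ρ_w) = a (ρ_m − ρ_c).
a = d (ρ_c − ρ_w)/(ρ_m − ρ_c) = 3.63 km × 1674/524 = 11.6 km.

11.6 km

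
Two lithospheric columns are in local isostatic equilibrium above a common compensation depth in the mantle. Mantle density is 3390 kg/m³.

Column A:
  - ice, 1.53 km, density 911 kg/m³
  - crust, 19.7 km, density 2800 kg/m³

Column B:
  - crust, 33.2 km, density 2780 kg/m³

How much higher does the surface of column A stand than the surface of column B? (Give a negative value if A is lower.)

−1.43 km

For any compensation level in the mantle, the mantle terms cancel and isostasy reduces to e = (Σt_A − Σt_B) − (Σ(ρt)_A − Σ(ρt)_B) / ρ_m.
Σt_A = 21.23 km; Σt_B = 33.2 km; Σ(ρt)_A = 56553.83; Σ(ρt)_B = 92296 (in km·kg/m³).
e = (21.23 − 33.2) − (56553.83 − 92296) / 3390 = −1.43 km.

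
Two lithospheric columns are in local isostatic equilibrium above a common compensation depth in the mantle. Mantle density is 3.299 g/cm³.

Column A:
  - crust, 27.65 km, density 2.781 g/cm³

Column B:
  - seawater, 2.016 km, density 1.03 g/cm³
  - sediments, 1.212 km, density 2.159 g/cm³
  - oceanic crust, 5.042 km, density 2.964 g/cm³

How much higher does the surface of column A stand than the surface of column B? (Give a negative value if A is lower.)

For any compensation level in the mantle, the mantle terms cancel and isostasy reduces to e = (Σt_A − Σt_B) − (Σ(ρt)_A − Σ(ρt)_B) / ρ_m.
Σt_A = 27.65 km; Σt_B = 8.27 km; Σ(ρt)_A = 76.89465; Σ(ρt)_B = 19.637676 (in km·g/cm³).
e = (27.65 − 8.27) − (76.89465 − 19.637676) / 3.299 = 2.02 km.

2.02 km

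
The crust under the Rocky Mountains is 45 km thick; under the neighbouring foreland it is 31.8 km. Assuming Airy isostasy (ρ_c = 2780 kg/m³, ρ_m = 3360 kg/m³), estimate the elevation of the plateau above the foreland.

2.28 km

Excess crust Δ = 45 km − 31.8 km = 13.2 km, split between elevation h and root r with h + r = Δ.
Airy balance ρ_c h = (ρ_m − ρ_c) r gives r = h ρ_c/(ρ_m − ρ_c), so h (1 + ρ_c/(ρ_m − ρ_c)) = Δ, i.e. h = Δ (ρ_m − ρ_c)/ρ_m.
h = 13.2 km × 580/3360 = 2.28 km.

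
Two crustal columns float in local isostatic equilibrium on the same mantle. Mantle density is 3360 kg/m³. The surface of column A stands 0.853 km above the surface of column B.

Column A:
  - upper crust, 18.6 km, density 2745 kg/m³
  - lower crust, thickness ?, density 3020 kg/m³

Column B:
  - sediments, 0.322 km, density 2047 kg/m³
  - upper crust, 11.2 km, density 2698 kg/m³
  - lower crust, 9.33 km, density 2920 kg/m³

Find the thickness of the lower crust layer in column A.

9.91 km

Take the compensation level at the base of the deeper column (depth z_c below the surface of column A) and equate Σ ρ_i t_i down to z_c; mantle fills any gap and the z_c terms cancel.
Column A: 18.6×2745 + x×3020 + (z_c − 18.6 − x)×3360
Column B: 0.853×0 + 0.322×2047 + 11.2×2698 + 9.33×2920 + (z_c − 0.853 − 20.852)×3360
The z_c×3360 term appears on both sides and cancels. Collect the known terms of each column as K = Σ(ρt)_known − 3360 × (depth of known layers): K_A = 51057 − 3360×18.6 = −11439; K_B = 58120.334 − 3360×(0.853 + 20.852) = −14808.466.
Balance: K_A − x×(3360 − 3020) = K_B, so x = (K_A − K_B)/(3360 − 3020) = 3369.47/340 = 9.91 km.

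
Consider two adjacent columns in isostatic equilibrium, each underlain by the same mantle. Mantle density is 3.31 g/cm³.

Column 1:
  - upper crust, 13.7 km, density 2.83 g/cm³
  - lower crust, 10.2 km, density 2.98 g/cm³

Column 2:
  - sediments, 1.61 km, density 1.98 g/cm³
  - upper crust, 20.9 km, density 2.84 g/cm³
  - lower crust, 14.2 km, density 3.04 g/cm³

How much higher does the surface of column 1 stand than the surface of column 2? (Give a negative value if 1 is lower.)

For any compensation level in the mantle, the mantle terms cancel and isostasy reduces to e = (Σt_1 − Σt_2) − (Σ(ρt)_1 − Σ(ρt)_2) / ρ_m.
Σt_1 = 23.9 km; Σt_2 = 36.71 km; Σ(ρt)_1 = 69.167; Σ(ρt)_2 = 105.7118 (in km·g/cm³).
e = (23.9 − 36.71) − (69.167 − 105.7118) / 3.31 = −1.77 km.

−1.77 km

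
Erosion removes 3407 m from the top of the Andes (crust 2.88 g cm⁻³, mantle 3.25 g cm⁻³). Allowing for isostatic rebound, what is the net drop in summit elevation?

388 m

Rebound u = e ρ_c/ρ_m = 3407 m × 2.88/3.25 = 3019 m.
Net surface drop = e − u = 3407 m − 3019 m = e (ρ_m − ρ_c)/ρ_m = 388 m.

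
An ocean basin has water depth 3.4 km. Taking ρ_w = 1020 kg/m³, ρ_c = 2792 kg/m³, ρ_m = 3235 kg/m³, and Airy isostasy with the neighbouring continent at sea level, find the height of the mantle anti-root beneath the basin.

13.6 km

By Archimedes' principle applied to the lithosphere: replacing crust with seawater at the top is compensated by replacing crust with mantle at the base: d (ρ_c − ρ_w) = a (ρ_m − ρ_c).
a = d (ρ_c − ρ_w)/(ρ_m − ρ_c) = 3.4 km × 1772/443 = 13.6 km.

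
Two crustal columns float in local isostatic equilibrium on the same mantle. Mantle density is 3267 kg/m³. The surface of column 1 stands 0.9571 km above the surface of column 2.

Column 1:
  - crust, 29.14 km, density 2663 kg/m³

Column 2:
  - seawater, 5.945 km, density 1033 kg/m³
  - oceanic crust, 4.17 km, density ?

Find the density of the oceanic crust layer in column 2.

2980 kg/m³

Take the compensation level at the base of the deeper column (depth z_c below the surface of column 1) and equate Σ ρ_i t_i down to z_c; mantle fills any gap and the z_c terms cancel.
Column 1: 29.14×2663 + (z_c − 29.14)×3267
Column 2: 0.9571×0 + 5.945×1033 + 4.17×ρ + (z_c − 0.9571 − 10.115)×3267
The z_c×3267 term appears on both sides and cancels. Collect the known terms of each column as K = Σ(ρt)_known − 3267 × (depth of known layers): K_1 = 77599.82 − 3267×29.14 = −17600.56; K_2 = 6141.185 − 3267×(0.9571 + 10.115) = −30031.3657.
Balance: K_1 = K_2 + 4.17×ρ, so ρ = (K_1 − K_2)/4.17 = 12430.8/4.17 = 2980 kg/m³.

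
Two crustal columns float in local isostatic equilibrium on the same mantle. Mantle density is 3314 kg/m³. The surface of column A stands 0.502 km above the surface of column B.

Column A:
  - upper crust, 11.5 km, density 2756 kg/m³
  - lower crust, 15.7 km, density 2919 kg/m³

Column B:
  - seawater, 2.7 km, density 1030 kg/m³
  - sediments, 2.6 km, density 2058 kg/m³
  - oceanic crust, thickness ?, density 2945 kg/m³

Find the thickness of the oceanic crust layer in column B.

4.13 km

Take the compensation level at the base of the deeper column (depth z_c below the surface of column A) and equate Σ ρ_i t_i down to z_c; mantle fills any gap and the z_c terms cancel.
Column A: 11.5×2756 + 15.7×2919 + (z_c − 27.2)×3314
Column B: 0.502×0 + 2.7×1030 + 2.6×2058 + x×2945 + (z_c − 0.502 − 5.3 − x)×3314
The z_c×3314 term appears on both sides and cancels. Collect the known terms of each column as K = Σ(ρt)_known − 3314 × (depth of known layers): K_A = 77522.3 − 3314×27.2 = −12618.5; K_B = 8131.8 − 3314×(0.502 + 5.3) = −11096.028.
Balance: K_A = K_B − x×(3314 − 2945), so x = (K_B − K_A)/(3314 − 2945) = 1522.47/369 = 4.13 km.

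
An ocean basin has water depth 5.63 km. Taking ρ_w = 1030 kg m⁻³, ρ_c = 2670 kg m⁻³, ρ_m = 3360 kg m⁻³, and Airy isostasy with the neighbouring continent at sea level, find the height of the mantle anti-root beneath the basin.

13.4 km

By Archimedes' principle applied to the lithosphere: replacing crust with seawater at the top is compensated by replacing crust with mantle at the base: d (ρ_c − ρ_w) = a (ρ_m − ρ_c).
a = d (ρ_c − ρ_w)/(ρ_m − ρ_c) = 5.63 km × 1640/690 = 13.4 km.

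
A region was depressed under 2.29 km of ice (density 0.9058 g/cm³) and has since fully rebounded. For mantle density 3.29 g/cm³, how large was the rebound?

Removing the load lets mantle flow back in; uplift u satisfies ρ_ice t = ρ_m u.
u = t ρ_ice/ρ_m = 2.29 km × 0.9058/3.29 = 0.63 km.

0.63 km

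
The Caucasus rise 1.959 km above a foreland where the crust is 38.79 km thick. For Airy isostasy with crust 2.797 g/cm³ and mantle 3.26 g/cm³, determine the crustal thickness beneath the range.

52.6 km

Root depth r = h ρ_c / (ρ_m − ρ_c) = 1.959 km × 2.797 / 0.463 = 11.83 km.
Total thickness = T + h + r = 38.79 km + 1.959 km + 11.83 km = 52.6 km.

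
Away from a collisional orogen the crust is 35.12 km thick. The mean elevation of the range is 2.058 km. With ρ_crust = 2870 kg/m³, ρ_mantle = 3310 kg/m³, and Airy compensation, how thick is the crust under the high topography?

Root depth r = h ρ_c / (ρ_m − ρ_c) = 2.058 km × 2870 / 440 = 13.42 km.
Total thickness = T + h + r = 35.12 km + 2.058 km + 13.42 km = 50.6 km.

50.6 km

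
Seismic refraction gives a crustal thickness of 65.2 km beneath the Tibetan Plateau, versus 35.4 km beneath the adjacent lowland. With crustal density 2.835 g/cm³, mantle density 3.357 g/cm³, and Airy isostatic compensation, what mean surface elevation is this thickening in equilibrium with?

Excess crust Δ = 65.2 km − 35.4 km = 29.8 km, split between elevation h and root r with h + r = Δ.
Airy balance ρ_c h = (ρ_m − ρ_c) r gives r = h ρ_c/(ρ_m − ρ_c), so h (1 + ρ_c/(ρ_m − ρ_c)) = Δ, i.e. h = Δ (ρ_m − ρ_c)/ρ_m.
h = 29.8 km × 0.522/3.357 = 4.63 km.

4.63 km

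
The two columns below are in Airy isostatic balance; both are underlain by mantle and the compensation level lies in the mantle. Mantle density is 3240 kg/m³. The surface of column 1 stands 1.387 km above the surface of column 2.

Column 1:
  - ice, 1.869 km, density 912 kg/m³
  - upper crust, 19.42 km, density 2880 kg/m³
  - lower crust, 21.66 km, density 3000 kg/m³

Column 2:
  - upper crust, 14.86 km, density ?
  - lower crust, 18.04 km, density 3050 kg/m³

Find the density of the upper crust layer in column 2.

2660 kg/m³

Take the compensation level at the base of the deeper column (depth z_c below the surface of column 1) and equate Σ ρ_i t_i down to z_c; mantle fills any gap and the z_c terms cancel.
Column 1: 1.869×912 + 19.42×2880 + 21.66×3000 + (z_c − 42.949)×3240
Column 2: 1.387×0 + 14.86×ρ + 18.04×3050 + (z_c − 1.387 − 32.9)×3240
The z_c×3240 term appears on both sides and cancels. Collect the known terms of each column as K = Σ(ρt)_known − 3240 × (depth of known layers): K_1 = 122614.128 − 3240×42.949 = −16540.632; K_2 = 55022 − 3240×(1.387 + 32.9) = −56067.88.
Balance: K_1 = K_2 + 14.86×ρ, so ρ = (K_1 − K_2)/14.86 = 39527.2/14.86 = 2660 kg/m³.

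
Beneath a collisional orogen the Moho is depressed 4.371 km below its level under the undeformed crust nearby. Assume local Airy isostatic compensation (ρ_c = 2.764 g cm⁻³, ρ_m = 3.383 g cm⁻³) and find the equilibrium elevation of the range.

Equating mass per unit area of the two columns: ρ_c h = (ρ_m − ρ_c) r.
h = r (ρ_m − ρ_c) / ρ_c = 4.371 km × (3.383 − 2.764) / 2.764 = 0.979 km.

0.979 km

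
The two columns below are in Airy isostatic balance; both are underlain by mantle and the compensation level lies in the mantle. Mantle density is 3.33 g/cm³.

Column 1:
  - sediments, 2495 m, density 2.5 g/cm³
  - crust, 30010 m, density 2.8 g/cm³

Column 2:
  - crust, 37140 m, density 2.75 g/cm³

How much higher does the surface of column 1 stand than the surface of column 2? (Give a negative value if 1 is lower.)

−1070 m

For any compensation level in the mantle, the mantle terms cancel and isostasy reduces to e = (Σt_1 − Σt_2) − (Σ(ρt)_1 − Σ(ρt)_2) / ρ_m.
Σt_1 = 32505 m; Σt_2 = 37140 m; Σ(ρt)_1 = 90265.5; Σ(ρt)_2 = 102135 (in m·g/cm³).
e = (32505 − 37140) − (90265.5 − 102135) / 3.33 = −1070 m.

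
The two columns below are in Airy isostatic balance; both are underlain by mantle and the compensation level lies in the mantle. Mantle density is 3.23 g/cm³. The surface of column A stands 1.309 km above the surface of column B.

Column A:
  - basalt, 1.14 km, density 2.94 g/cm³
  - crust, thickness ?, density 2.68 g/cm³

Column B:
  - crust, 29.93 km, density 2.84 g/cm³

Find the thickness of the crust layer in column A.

28.3 km

Take the compensation level at the base of the deeper column (depth z_c below the surface of column A) and equate Σ ρ_i t_i down to z_c; mantle fills any gap and the z_c terms cancel.
Column A: 1.14×2.94 + x×2.68 + (z_c − 1.14 − x)×3.23
Column B: 1.309×0 + 29.93×2.84 + (z_c − 1.309 − 29.93)×3.23
The z_c×3.23 term appears on both sides and cancels. Collect the known terms of each column as K = Σ(ρt)_known − 3.23 × (depth of known layers): K_A = 3.3516 − 3.23×1.14 = −0.3306; K_B = 85.0012 − 3.23×(1.309 + 29.93) = −15.90077.
Balance: K_A − x×(3.23 − 2.68) = K_B, so x = (K_A − K_B)/(3.23 − 2.68) = 15.5702/0.55 = 28.3 km.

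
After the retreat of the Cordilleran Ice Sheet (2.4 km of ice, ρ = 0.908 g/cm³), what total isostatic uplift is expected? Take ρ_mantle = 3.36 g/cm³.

Removing the load lets mantle flow back in; uplift u satisfies ρ_ice t = ρ_m u.
u = t ρ_ice/ρ_m = 2.4 km × 0.908/3.36 = 0.649 km.

0.649 km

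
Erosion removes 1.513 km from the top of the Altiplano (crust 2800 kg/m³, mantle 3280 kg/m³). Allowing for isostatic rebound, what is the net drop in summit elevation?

Rebound u = e ρ_c/ρ_m = 1.513 km × 2800/3280 = 1.292 km.
Net surface drop = e − u = 1.513 km − 1.292 km = e (ρ_m − ρ_c)/ρ_m = 0.221 km.

0.221 km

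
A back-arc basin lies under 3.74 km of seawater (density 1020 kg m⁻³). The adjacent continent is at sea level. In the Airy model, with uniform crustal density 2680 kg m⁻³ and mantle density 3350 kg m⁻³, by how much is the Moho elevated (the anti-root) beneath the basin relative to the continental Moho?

By Archimedes' principle applied to the lithosphere: replacing crust with seawater at the top is compensated by replacing crust with mantle at the base: d (ρ_c − ρ_w) = a (ρ_m − ρ_c).
a = d (ρ_c − ρ_w)/(ρ_m − ρ_c) = 3.74 km × 1660/670 = 9.27 km.

9.27 km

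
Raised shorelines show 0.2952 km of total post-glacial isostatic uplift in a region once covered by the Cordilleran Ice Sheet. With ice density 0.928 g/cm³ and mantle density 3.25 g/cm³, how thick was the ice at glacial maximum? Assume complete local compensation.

u = t ρ_ice/ρ_m → t = u ρ_m/ρ_ice = 0.2952 km × 3.25/0.928 = 1.03 km.

1.03 km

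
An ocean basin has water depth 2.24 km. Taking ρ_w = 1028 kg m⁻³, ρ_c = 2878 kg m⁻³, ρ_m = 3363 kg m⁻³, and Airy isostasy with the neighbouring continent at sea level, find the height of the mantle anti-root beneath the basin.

8.54 km

Balancing pressure at the compensation depth: replacing crust with seawater at the top is compensated by replacing crust with mantle at the base: d (ρ_c − ρ_w) = a (ρ_m − ρ_c).
a = d (ρ_c − ρ_w)/(ρ_m − ρ_c) = 2.24 km × 1850/485 = 8.54 km.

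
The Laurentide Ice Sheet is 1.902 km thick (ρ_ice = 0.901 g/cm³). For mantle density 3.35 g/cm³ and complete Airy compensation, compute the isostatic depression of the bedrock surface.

0.512 km

Balancing pressure at the compensation depth: the ice load ρ_ice t is balanced by mantle displaced below, ρ_m s.
s = t ρ_ice / ρ_m = 1.902 km × 0.901/3.35 = 0.512 km.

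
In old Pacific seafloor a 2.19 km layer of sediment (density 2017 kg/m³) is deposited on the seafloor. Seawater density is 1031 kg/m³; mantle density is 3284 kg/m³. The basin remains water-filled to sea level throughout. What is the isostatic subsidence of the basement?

0.958 km

Submarine loading: the sediment displaces seawater, and the subsidence is in turn flooded, so s (ρ_m − ρ_w) = t (ρ_sed − ρ_w).
s = 2.19 km × (2017 − 1031) / (3284 − 1031) = 0.958 km.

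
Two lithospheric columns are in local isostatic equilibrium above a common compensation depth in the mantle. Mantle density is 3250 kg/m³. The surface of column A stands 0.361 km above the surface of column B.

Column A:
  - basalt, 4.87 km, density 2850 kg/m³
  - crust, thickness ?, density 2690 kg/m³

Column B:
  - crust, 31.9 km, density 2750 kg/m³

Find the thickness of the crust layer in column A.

Take the compensation level at the base of the deeper column (depth z_c below the surface of column A) and equate Σ ρ_i t_i down to z_c; mantle fills any gap and the z_c terms cancel.
Column A: 4.87×2850 + x×2690 + (z_c − 4.87 − x)×3250
Column B: 0.361×0 + 31.9×2750 + (z_c − 0.361 − 31.9)×3250
The z_c×3250 term appears on both sides and cancels. Collect the known terms of each column as K = Σ(ρt)_known − 3250 × (depth of known layers): K_A = 13879.5 − 3250×4.87 = −1948; K_B = 87725 − 3250×(0.361 + 31.9) = −17123.25.
Balance: K_A − x×(3250 − 2690) = K_B, so x = (K_A − K_B)/(3250 − 2690) = 15175.2/560 = 27.1 km.

27.1 km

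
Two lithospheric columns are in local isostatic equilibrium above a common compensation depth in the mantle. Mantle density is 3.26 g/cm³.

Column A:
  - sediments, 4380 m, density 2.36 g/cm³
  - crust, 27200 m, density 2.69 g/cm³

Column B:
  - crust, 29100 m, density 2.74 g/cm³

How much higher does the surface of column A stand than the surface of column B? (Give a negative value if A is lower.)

For any compensation level in the mantle, the mantle terms cancel and isostasy reduces to e = (Σt_A − Σt_B) − (Σ(ρt)_A − Σ(ρt)_B) / ρ_m.
Σt_A = 31580 m; Σt_B = 29100 m; Σ(ρt)_A = 83504.8; Σ(ρt)_B = 79734 (in m·g/cm³).
e = (31580 − 29100) − (83504.8 − 79734) / 3.26 = 1320 m.

1320 m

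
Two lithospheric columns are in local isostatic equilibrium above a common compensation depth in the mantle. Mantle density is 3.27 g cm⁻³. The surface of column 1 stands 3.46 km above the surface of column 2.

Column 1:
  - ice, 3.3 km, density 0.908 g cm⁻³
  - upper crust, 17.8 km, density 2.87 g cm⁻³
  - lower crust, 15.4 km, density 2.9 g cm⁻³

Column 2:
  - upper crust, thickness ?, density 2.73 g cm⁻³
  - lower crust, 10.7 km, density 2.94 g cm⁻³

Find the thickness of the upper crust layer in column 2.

10.7 km

Take the compensation level at the base of the deeper column (depth z_c below the surface of column 1) and equate Σ ρ_i t_i down to z_c; mantle fills any gap and the z_c terms cancel.
Column 1: 3.3×0.908 + 17.8×2.87 + 15.4×2.9 + (z_c − 36.5)×3.27
Column 2: 3.46×0 + x×2.73 + 10.7×2.94 + (z_c − 3.46 − 10.7 − x)×3.27
The z_c×3.27 term appears on both sides and cancels. Collect the known terms of each column as K = Σ(ρt)_known − 3.27 × (depth of known layers): K_1 = 98.7424 − 3.27×36.5 = −20.6126; K_2 = 31.458 − 3.27×(3.46 + 10.7) = −14.8452.
Balance: K_1 = K_2 − x×(3.27 − 2.73), so x = (K_2 − K_1)/(3.27 − 2.73) = 5.7674/0.54 = 10.7 km.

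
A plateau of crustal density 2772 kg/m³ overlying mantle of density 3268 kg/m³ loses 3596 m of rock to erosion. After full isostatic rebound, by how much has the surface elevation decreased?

546 m

Rebound u = e ρ_c/ρ_m = 3596 m × 2772/3268 = 3050 m.
Net surface drop = e − u = 3596 m − 3050 m = e (ρ_m − ρ_c)/ρ_m = 546 m.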